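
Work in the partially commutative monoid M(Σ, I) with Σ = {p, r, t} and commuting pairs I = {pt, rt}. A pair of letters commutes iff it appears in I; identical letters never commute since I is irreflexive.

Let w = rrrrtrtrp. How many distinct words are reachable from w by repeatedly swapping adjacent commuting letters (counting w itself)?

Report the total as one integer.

36

0(r) covers ∅
1(r) covers 0:r
2(r) covers 1:r
3(r) covers 2:r
4(t) covers ∅
5(r) covers 3:r
6(t) covers 4:t
7(r) covers 5:r
8(p) covers 7:r
floor of heap: 0:r, 4:t
completions by unplaced set U, small U first (add the entries for U minus each lowest piece of U):
  |U|=1: {6}:1  {8}:1
  |U|=2: {4,6}:1  {6,8}:2  {7,8}:1
  |U|=3: {4,6,8}:3  {5,7,8}:1  {6,7,8}:3
  |U|=4: {3,5,7,8}:1  {4,6,7,8}:6  {5,6,7,8}:4
  |U|=5: {2,3,5,7,8}:1  {3,5,6,7,8}:5  {4,5,6,7,8}:10
  |U|=6: {1,2,3,5,7,8}:1  {2,3,5,6,7,8}:6  {3,4,5,6,7,8}:15
  |U|=7: {0,1,2,3,5,7,8}:1  {1,2,3,5,6,7,8}:7  {2,3,4,5,6,7,8}:21
  start at 0(r): 28
  start at 4(t): 8
sum over floor = 36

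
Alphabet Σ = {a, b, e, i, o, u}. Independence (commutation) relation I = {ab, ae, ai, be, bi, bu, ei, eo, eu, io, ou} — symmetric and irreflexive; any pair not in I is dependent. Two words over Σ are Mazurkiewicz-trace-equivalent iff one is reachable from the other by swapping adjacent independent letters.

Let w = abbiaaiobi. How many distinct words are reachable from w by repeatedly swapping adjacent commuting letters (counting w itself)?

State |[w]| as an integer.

1200

drop 0:a onto floor
drop 1:b onto floor
drop 2:b onto {1:b}
drop 3:i onto floor
drop 4:a onto {0:a}
drop 5:a onto {4:a}
drop 6:i onto {3:i}
drop 7:o onto {2:b, 5:a}
drop 8:b onto {7:o}
drop 9:i onto {6:i}
ground layer = {0:a, 1:b, 3:i}
drop-orders for the pieces not yet dropped (sum over which currently-grounded one goes next):
  1 to go: {8} 1  {9} 1
  2 to go: {6,9} 1  {7,8} 1  {8,9} 2
  3 to go: {2,7,8} 1  {3,6,9} 1  {5,7,8} 1  {6,8,9} 3  {7,8,9} 3
  4 to go: {1,2,7,8} 1  {2,5,7,8} 2  {2,7,8,9} 4  {3,6,8,9} 4  {4,5,7,8} 1  {5,7,8,9} 4  {6,7,8,9} 6
  5 to go: {0,4,5,7,8} 1  {1,2,5,7,8} 3  {1,2,7,8,9} 5  {2,4,5,7,8} 3  {2,5,7,8,9} 10  {2,6,7,8,9} 10  {3,6,7,8,9} 10  {4,5,7,8,9} 5  {5,6,7,8,9} 10
  6 to go: {0,2,4,5,7,8} 4  {0,4,5,7,8,9} 6  {1,2,4,5,7,8} 6  {1,2,5,7,8,9} 18  {1,2,6,7,8,9} 15  {2,3,6,7,8,9} 20  {2,4,5,7,8,9} 18  {2,5,6,7,8,9} 30  {3,5,6,7,8,9} 20  {4,5,6,7,8,9} 15
  7 to go: {0,1,2,4,5,7,8} 10  {0,2,4,5,7,8,9} 28  {0,4,5,6,7,8,9} 21  {1,2,3,6,7,8,9} 35  {1,2,4,5,7,8,9} 42  {1,2,5,6,7,8,9} 63  {2,3,5,6,7,8,9} 70  {2,4,5,6,7,8,9} 63  {3,4,5,6,7,8,9} 35
  8 to go: {0,1,2,4,5,7,8,9} 80  {0,2,4,5,6,7,8,9} 112  {0,3,4,5,6,7,8,9} 56  {1,2,3,5,6,7,8,9} 168  {1,2,4,5,6,7,8,9} 168  {2,3,4,5,6,7,8,9} 168
  if 0:a drops first: 504 orders
  if 1:b drops first: 336 orders
  if 3:i drops first: 360 orders
heap linearizations: 1200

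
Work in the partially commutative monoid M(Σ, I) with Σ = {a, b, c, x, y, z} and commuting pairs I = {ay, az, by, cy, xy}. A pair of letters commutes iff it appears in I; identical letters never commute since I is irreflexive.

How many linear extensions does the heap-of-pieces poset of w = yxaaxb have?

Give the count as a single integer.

6

drop 0:y onto floor
drop 1:x onto floor
drop 2:a onto {1:x}
drop 3:a onto {2:a}
drop 4:x onto {3:a}
drop 5:b onto {4:x}
ground layer = {0:y, 1:x}
drop-orders for the pieces not yet dropped (sum over which currently-grounded one goes next):
  1 to go: {0} 1  {5} 1
  2 to go: {0,5} 2  {4,5} 1
  3 to go: {0,4,5} 3  {3,4,5} 1
  4 to go: {0,3,4,5} 4  {2,3,4,5} 1
  if 0:y drops first: 1 orders
  if 1:x drops first: 5 orders
heap linearizations: 6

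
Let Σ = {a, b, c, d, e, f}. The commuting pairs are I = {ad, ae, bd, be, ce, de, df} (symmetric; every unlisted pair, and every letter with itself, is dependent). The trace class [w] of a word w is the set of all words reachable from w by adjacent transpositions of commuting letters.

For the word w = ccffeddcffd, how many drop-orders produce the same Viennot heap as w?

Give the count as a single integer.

54

drop 0:c onto floor
drop 1:c onto {0:c}
drop 2:f onto {1:c}
drop 3:f onto {2:f}
drop 4:e onto {3:f}
drop 5:d onto {1:c}
drop 6:d onto {5:d}
drop 7:c onto {3:f, 6:d}
drop 8:f onto {4:e, 7:c}
drop 9:f onto {8:f}
drop 10:d onto {7:c}
ground layer = {0:c}
drop-orders for the pieces not yet dropped (sum over which currently-grounded one goes next):
  1 to go: {9} 1  {10} 1
  2 to go: {8,9} 1  {9,10} 2
  3 to go: {4,8,9} 1  {8,9,10} 3
  4 to go: {4,8,9,10} 4  {7,8,9,10} 3
  5 to go: {4,7,8,9,10} 7  {6,7,8,9,10} 3
  6 to go: {3,4,7,8,9,10} 7  {4,6,7,8,9,10} 10  {5,6,7,8,9,10} 3
  7 to go: {2,3,4,7,8,9,10} 7  {3,4,6,7,8,9,10} 17  {4,5,6,7,8,9,10} 13
  8 to go: {2,3,4,6,7,8,9,10} 24  {3,4,5,6,7,8,9,10} 30
  9 to go: {2,3,4,5,6,7,8,9,10} 54
  if 0:c drops first: 54 orders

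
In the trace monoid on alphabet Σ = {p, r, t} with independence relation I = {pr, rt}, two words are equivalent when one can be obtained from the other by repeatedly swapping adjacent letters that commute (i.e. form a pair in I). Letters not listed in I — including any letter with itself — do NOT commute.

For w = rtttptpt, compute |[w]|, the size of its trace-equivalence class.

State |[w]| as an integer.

#0=r has no predecessor
#1=t has no predecessor
#2=t depends on [1:t]
#3=t depends on [2:t]
#4=p depends on [3:t]
#5=t depends on [4:p]
#6=p depends on [5:t]
#7=t depends on [6:p]
sources: [0:r, 1:t]
N(rest) = Σ N(rest − s) over sources s of rest; N(one piece) = 1:
  size 1 → [0]=1  [7]=1
  size 2 → [0,7]=2  [6,7]=1
  size 3 → [0,6,7]=3  [5,6,7]=1
  size 4 → [0,5,6,7]=4  [4,5,6,7]=1
  size 5 → [0,4,5,6,7]=5  [3,4,5,6,7]=1
  size 6 → [0,3,4,5,6,7]=6  [2,3,4,5,6,7]=1
  first=0(r) contributes 1
  first=1(t) contributes 7
|[w]| = 8

8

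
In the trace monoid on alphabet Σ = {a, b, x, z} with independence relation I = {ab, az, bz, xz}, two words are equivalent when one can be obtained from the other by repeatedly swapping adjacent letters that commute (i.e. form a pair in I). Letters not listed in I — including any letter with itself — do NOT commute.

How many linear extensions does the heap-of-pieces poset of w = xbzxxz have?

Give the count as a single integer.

#0=x has no predecessor
#1=b depends on [0:x]
#2=z has no predecessor
#3=x depends on [1:b]
#4=x depends on [3:x]
#5=z depends on [2:z]
sources: [0:x, 2:z]
N(rest) = Σ N(rest − s) over sources s of rest; N(one piece) = 1:
  size 1 → [4]=1  [5]=1
  size 2 → [2,5]=1  [3,4]=1  [4,5]=2
  size 3 → [1,3,4]=1  [2,4,5]=3  [3,4,5]=3
  size 4 → [0,1,3,4]=1  [1,3,4,5]=4  [2,3,4,5]=6
  first=0(x) contributes 10
  first=2(z) contributes 5
|[w]| = 15

15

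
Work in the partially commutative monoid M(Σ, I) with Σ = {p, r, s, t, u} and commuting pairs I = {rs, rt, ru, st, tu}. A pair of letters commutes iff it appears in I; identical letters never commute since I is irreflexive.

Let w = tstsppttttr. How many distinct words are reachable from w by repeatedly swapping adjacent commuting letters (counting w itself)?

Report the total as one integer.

30

#0=t has no predecessor
#1=s has no predecessor
#2=t depends on [0:t]
#3=s depends on [1:s]
#4=p depends on [2:t, 3:s]
#5=p depends on [4:p]
#6=t depends on [5:p]
#7=t depends on [6:t]
#8=t depends on [7:t]
#9=t depends on [8:t]
#10=r depends on [5:p]
sources: [0:t, 1:s]
N(rest) = Σ N(rest − s) over sources s of rest; N(one piece) = 1:
  size 1 → [9]=1  [10]=1
  size 2 → [8,9]=1  [9,10]=2
  size 3 → [7,8,9]=1  [8,9,10]=3
  size 4 → [6,7,8,9]=1  [7,8,9,10]=4
  size 5 → [6,7,8,9,10]=5
  size 6 → [5,6,7,8,9,10]=5
  size 7 → [4,5,6,7,8,9,10]=5
  size 8 → [2,4,5,6,7,8,9,10]=5  [3,4,5,6,7,8,9,10]=5
  size 9 → [0,2,4,5,6,7,8,9,10]=5  [1,3,4,5,6,7,8,9,10]=5  [2,3,4,5,6,7,8,9,10]=10
  first=0(t) contributes 15
  first=1(s) contributes 15
|[w]| = 30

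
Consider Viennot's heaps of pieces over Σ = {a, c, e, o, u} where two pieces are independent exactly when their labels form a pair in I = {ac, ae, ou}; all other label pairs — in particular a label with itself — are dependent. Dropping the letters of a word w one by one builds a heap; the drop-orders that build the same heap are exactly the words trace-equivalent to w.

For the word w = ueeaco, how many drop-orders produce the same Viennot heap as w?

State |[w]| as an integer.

4

#0=u has no predecessor
#1=e depends on [0:u]
#2=e depends on [1:e]
#3=a depends on [0:u]
#4=c depends on [2:e]
#5=o depends on [3:a, 4:c]
sources: [0:u]
N(rest) = Σ N(rest − s) over sources s of rest; N(one piece) = 1:
  size 1 → [5]=1
  size 2 → [3,5]=1  [4,5]=1
  size 3 → [2,4,5]=1  [3,4,5]=2
  size 4 → [1,2,4,5]=1  [2,3,4,5]=3
  first=0(u) contributes 4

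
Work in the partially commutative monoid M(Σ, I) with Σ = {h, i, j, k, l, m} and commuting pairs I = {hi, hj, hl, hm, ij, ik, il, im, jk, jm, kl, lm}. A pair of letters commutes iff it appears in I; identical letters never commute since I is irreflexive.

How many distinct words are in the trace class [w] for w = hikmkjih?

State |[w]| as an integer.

168

#0=h has no predecessor
#1=i has no predecessor
#2=k depends on [0:h]
#3=m depends on [2:k]
#4=k depends on [3:m]
#5=j has no predecessor
#6=i depends on [1:i]
#7=h depends on [4:k]
sources: [0:h, 1:i, 5:j]
N(rest) = Σ N(rest − s) over sources s of rest; N(one piece) = 1:
  size 1 → [5]=1  [6]=1  [7]=1
  size 2 → [1,6]=1  [4,7]=1  [5,6]=2  [5,7]=2  [6,7]=2
  size 3 → [1,5,6]=3  [1,6,7]=3  [3,4,7]=1  [4,5,7]=3  [4,6,7]=3  [5,6,7]=6
  size 4 → [1,4,6,7]=6  [1,5,6,7]=12  [2,3,4,7]=1  [3,4,5,7]=4  [3,4,6,7]=4  [4,5,6,7]=12
  size 5 → [0,2,3,4,7]=1  [1,3,4,6,7]=10  [1,4,5,6,7]=30  [2,3,4,5,7]=5  [2,3,4,6,7]=5  [3,4,5,6,7]=20
  size 6 → [0,2,3,4,5,7]=6  [0,2,3,4,6,7]=6  [1,2,3,4,6,7]=15  [1,3,4,5,6,7]=60  [2,3,4,5,6,7]=30
  first=0(h) contributes 105
  first=1(i) contributes 42
  first=5(j) contributes 21
|[w]| = 168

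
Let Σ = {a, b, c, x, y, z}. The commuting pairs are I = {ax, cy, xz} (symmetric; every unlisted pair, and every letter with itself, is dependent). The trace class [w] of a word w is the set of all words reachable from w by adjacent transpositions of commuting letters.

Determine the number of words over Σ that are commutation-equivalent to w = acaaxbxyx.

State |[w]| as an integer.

3

piece 0:a — minimal
piece 1:c rests on {0:a}
piece 2:a rests on {1:c}
piece 3:a rests on {2:a}
piece 4:x rests on {1:c}
piece 5:b rests on {3:a, 4:x}
piece 6:x rests on {5:b}
piece 7:y rests on {6:x}
piece 8:x rests on {7:y}
minimal pieces: {0:a}
ways to finish when only these pieces remain (= sum over removing one remaining piece with nothing left below it):
  1 left: {8}→1
  2 left: {7,8}→1
  3 left: {6,7,8}→1
  4 left: {5,6,7,8}→1
  5 left: {3,5,6,7,8}→1  {4,5,6,7,8}→1
  6 left: {2,3,5,6,7,8}→1  {3,4,5,6,7,8}→2
  7 left: {2,3,4,5,6,7,8}→3
  placing 0:a first → 3 extensions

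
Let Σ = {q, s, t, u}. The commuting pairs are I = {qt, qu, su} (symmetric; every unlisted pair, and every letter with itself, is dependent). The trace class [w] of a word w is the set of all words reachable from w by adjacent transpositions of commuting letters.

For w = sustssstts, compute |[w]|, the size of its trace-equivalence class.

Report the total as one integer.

0(s) covers ∅
1(u) covers ∅
2(s) covers 0:s
3(t) covers 1:u, 2:s
4(s) covers 3:t
5(s) covers 4:s
6(s) covers 5:s
7(t) covers 6:s
8(t) covers 7:t
9(s) covers 8:t
floor of heap: 0:s, 1:u
completions by unplaced set U, small U first (add the entries for U minus each lowest piece of U):
  |U|=1: {9}:1
  |U|=2: {8,9}:1
  |U|=3: {7,8,9}:1
  |U|=4: {6,7,8,9}:1
  |U|=5: {5,6,7,8,9}:1
  |U|=6: {4,5,6,7,8,9}:1
  |U|=7: {3,4,5,6,7,8,9}:1
  |U|=8: {1,3,4,5,6,7,8,9}:1  {2,3,4,5,6,7,8,9}:1
  start at 0(s): 2
  start at 1(u): 1
sum over floor = 3

3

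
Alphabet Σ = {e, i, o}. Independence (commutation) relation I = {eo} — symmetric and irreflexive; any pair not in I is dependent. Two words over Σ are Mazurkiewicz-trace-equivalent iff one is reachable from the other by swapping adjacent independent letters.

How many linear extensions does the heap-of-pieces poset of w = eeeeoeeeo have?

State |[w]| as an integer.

drop 0:e onto floor
drop 1:e onto {0:e}
drop 2:e onto {1:e}
drop 3:e onto {2:e}
drop 4:o onto floor
drop 5:e onto {3:e}
drop 6:e onto {5:e}
drop 7:e onto {6:e}
drop 8:o onto {4:o}
ground layer = {0:e, 4:o}
drop-orders for the pieces not yet dropped (sum over which currently-grounded one goes next):
  1 to go: {7} 1  {8} 1
  2 to go: {4,8} 1  {6,7} 1  {7,8} 2
  3 to go: {4,7,8} 3  {5,6,7} 1  {6,7,8} 3
  4 to go: {3,5,6,7} 1  {4,6,7,8} 6  {5,6,7,8} 4
  5 to go: {2,3,5,6,7} 1  {3,5,6,7,8} 5  {4,5,6,7,8} 10
  6 to go: {1,2,3,5,6,7} 1  {2,3,5,6,7,8} 6  {3,4,5,6,7,8} 15
  7 to go: {0,1,2,3,5,6,7} 1  {1,2,3,5,6,7,8} 7  {2,3,4,5,6,7,8} 21
  if 0:e drops first: 28 orders
  if 4:o drops first: 8 orders
heap linearizations: 36

36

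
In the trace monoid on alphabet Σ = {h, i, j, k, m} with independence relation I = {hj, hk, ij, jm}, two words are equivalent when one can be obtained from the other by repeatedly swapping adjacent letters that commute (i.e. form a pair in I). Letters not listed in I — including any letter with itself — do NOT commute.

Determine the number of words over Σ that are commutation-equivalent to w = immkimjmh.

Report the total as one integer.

piece 0:i — minimal
piece 1:m rests on {0:i}
piece 2:m rests on {1:m}
piece 3:k rests on {2:m}
piece 4:i rests on {3:k}
piece 5:m rests on {4:i}
piece 6:j rests on {3:k}
piece 7:m rests on {5:m}
piece 8:h rests on {7:m}
minimal pieces: {0:i}
ways to finish when only these pieces remain (= sum over removing one remaining piece with nothing left below it):
  1 left: {6}→1  {8}→1
  2 left: {6,8}→2  {7,8}→1
  3 left: {5,7,8}→1  {6,7,8}→3
  4 left: {4,5,7,8}→1  {5,6,7,8}→4
  5 left: {4,5,6,7,8}→5
  6 left: {3,4,5,6,7,8}→5
  7 left: {2,3,4,5,6,7,8}→5
  placing 0:i first → 5 extensions

5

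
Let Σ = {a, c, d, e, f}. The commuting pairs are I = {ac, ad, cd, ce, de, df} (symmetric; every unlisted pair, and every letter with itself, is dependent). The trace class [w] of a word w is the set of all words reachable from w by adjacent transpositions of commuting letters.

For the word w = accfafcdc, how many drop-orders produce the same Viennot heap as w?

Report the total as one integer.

27

piece 0:a — minimal
piece 1:c — minimal
piece 2:c rests on {1:c}
piece 3:f rests on {0:a, 2:c}
piece 4:a rests on {3:f}
piece 5:f rests on {4:a}
piece 6:c rests on {5:f}
piece 7:d — minimal
piece 8:c rests on {6:c}
minimal pieces: {0:a, 1:c, 7:d}
ways to finish when only these pieces remain (= sum over removing one remaining piece with nothing left below it):
  1 left: {7}→1  {8}→1
  2 left: {6,8}→1  {7,8}→2
  3 left: {5,6,8}→1  {6,7,8}→3
  4 left: {4,5,6,8}→1  {5,6,7,8}→4
  5 left: {3,4,5,6,8}→1  {4,5,6,7,8}→5
  6 left: {0,3,4,5,6,8}→1  {2,3,4,5,6,8}→1  {3,4,5,6,7,8}→6
  7 left: {0,2,3,4,5,6,8}→2  {0,3,4,5,6,7,8}→7  {1,2,3,4,5,6,8}→1  {2,3,4,5,6,7,8}→7
  placing 0:a first → 8 extensions
  placing 1:c first → 16 extensions
  placing 7:d first → 3 extensions
total linear extensions = 27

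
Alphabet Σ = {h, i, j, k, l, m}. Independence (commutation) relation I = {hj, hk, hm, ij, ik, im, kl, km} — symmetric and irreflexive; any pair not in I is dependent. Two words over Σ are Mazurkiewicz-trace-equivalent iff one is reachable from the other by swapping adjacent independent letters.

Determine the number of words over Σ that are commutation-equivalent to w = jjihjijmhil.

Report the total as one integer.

252

0(j) covers ∅
1(j) covers 0:j
2(i) covers ∅
3(h) covers 2:i
4(j) covers 1:j
5(i) covers 3:h
6(j) covers 4:j
7(m) covers 6:j
8(h) covers 5:i
9(i) covers 8:h
10(l) covers 7:m, 9:i
floor of heap: 0:j, 2:i
completions by unplaced set U, small U first (add the entries for U minus each lowest piece of U):
  |U|=1: {10}:1
  |U|=2: {7,10}:1  {9,10}:1
  |U|=3: {6,7,10}:1  {7,9,10}:2  {8,9,10}:1
  |U|=4: {4,6,7,10}:1  {5,8,9,10}:1  {6,7,9,10}:3  {7,8,9,10}:3
  |U|=5: {1,4,6,7,10}:1  {3,5,8,9,10}:1  {4,6,7,9,10}:4  {5,7,8,9,10}:4  {6,7,8,9,10}:6
  |U|=6: {0,1,4,6,7,10}:1  {1,4,6,7,9,10}:5  {2,3,5,8,9,10}:1  {3,5,7,8,9,10}:5  {4,6,7,8,9,10}:10  {5,6,7,8,9,10}:10
  |U|=7: {0,1,4,6,7,9,10}:6  {1,4,6,7,8,9,10}:15  {2,3,5,7,8,9,10}:6  {3,5,6,7,8,9,10}:15  {4,5,6,7,8,9,10}:20
  |U|=8: {0,1,4,6,7,8,9,10}:21  {1,4,5,6,7,8,9,10}:35  {2,3,5,6,7,8,9,10}:21  {3,4,5,6,7,8,9,10}:35
  |U|=9: {0,1,4,5,6,7,8,9,10}:56  {1,3,4,5,6,7,8,9,10}:70  {2,3,4,5,6,7,8,9,10}:56
  start at 0(j): 126
  start at 2(i): 126
sum over floor = 252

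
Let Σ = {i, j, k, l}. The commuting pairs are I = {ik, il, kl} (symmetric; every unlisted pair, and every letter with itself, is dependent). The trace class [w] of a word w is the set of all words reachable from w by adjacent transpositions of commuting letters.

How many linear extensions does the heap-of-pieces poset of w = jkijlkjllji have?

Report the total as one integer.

drop 0:j onto floor
drop 1:k onto {0:j}
drop 2:i onto {0:j}
drop 3:j onto {1:k, 2:i}
drop 4:l onto {3:j}
drop 5:k onto {3:j}
drop 6:j onto {4:l, 5:k}
drop 7:l onto {6:j}
drop 8:l onto {7:l}
drop 9:j onto {8:l}
drop 10:i onto {9:j}
ground layer = {0:j}
drop-orders for the pieces not yet dropped (sum over which currently-grounded one goes next):
  1 to go: {10} 1
  2 to go: {9,10} 1
  3 to go: {8,9,10} 1
  4 to go: {7,8,9,10} 1
  5 to go: {6,7,8,9,10} 1
  6 to go: {4,6,7,8,9,10} 1  {5,6,7,8,9,10} 1
  7 to go: {4,5,6,7,8,9,10} 2
  8 to go: {3,4,5,6,7,8,9,10} 2
  9 to go: {1,3,4,5,6,7,8,9,10} 2  {2,3,4,5,6,7,8,9,10} 2
  if 0:j drops first: 4 orders

4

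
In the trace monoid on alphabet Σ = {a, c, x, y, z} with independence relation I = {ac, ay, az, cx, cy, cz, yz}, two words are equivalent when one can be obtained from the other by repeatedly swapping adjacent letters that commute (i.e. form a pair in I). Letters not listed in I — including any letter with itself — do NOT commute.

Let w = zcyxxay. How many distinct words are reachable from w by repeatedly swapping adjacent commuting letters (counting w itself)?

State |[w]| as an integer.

drop 0:z onto floor
drop 1:c onto floor
drop 2:y onto floor
drop 3:x onto {0:z, 2:y}
drop 4:x onto {3:x}
drop 5:a onto {4:x}
drop 6:y onto {4:x}
ground layer = {0:z, 1:c, 2:y}
drop-orders for the pieces not yet dropped (sum over which currently-grounded one goes next):
  1 to go: {1} 1  {5} 1  {6} 1
  2 to go: {1,5} 2  {1,6} 2  {5,6} 2
  3 to go: {1,5,6} 6  {4,5,6} 2
  4 to go: {1,4,5,6} 8  {3,4,5,6} 2
  5 to go: {0,3,4,5,6} 2  {1,3,4,5,6} 10  {2,3,4,5,6} 2
  if 0:z drops first: 12 orders
  if 1:c drops first: 4 orders
  if 2:y drops first: 12 orders
heap linearizations: 28

28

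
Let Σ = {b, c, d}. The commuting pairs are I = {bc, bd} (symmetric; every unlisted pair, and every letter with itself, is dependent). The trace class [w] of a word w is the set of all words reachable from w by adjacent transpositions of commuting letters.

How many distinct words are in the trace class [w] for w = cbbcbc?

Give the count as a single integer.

piece 0:c — minimal
piece 1:b — minimal
piece 2:b rests on {1:b}
piece 3:c rests on {0:c}
piece 4:b rests on {2:b}
piece 5:c rests on {3:c}
minimal pieces: {0:c, 1:b}
ways to finish when only these pieces remain (= sum over removing one remaining piece with nothing left below it):
  1 left: {4}→1  {5}→1
  2 left: {2,4}→1  {3,5}→1  {4,5}→2
  3 left: {0,3,5}→1  {1,2,4}→1  {2,4,5}→3  {3,4,5}→3
  4 left: {0,3,4,5}→4  {1,2,4,5}→4  {2,3,4,5}→6
  placing 0:c first → 10 extensions
  placing 1:b first → 10 extensions
total linear extensions = 20

20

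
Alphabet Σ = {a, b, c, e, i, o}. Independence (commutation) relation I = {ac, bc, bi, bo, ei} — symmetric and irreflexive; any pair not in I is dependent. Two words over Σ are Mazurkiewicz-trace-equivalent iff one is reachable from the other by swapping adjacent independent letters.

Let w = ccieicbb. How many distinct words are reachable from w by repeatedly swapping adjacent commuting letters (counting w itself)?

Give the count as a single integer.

piece 0:c — minimal
piece 1:c rests on {0:c}
piece 2:i rests on {1:c}
piece 3:e rests on {1:c}
piece 4:i rests on {2:i}
piece 5:c rests on {3:e, 4:i}
piece 6:b rests on {3:e}
piece 7:b rests on {6:b}
minimal pieces: {0:c}
ways to finish when only these pieces remain (= sum over removing one remaining piece with nothing left below it):
  1 left: {5}→1  {7}→1
  2 left: {4,5}→1  {5,7}→2  {6,7}→1
  3 left: {2,4,5}→1  {4,5,7}→3  {5,6,7}→3
  4 left: {2,4,5,7}→4  {3,5,6,7}→3  {4,5,6,7}→6
  5 left: {2,4,5,6,7}→10  {3,4,5,6,7}→9
  6 left: {2,3,4,5,6,7}→19
  placing 0:c first → 19 extensions

19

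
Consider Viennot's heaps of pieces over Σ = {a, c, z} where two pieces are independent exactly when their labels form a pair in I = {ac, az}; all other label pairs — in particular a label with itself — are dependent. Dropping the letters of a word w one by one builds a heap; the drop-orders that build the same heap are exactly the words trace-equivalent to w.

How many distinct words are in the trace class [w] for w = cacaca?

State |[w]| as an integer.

20

drop 0:c onto floor
drop 1:a onto floor
drop 2:c onto {0:c}
drop 3:a onto {1:a}
drop 4:c onto {2:c}
drop 5:a onto {3:a}
ground layer = {0:c, 1:a}
drop-orders for the pieces not yet dropped (sum over which currently-grounded one goes next):
  1 to go: {4} 1  {5} 1
  2 to go: {2,4} 1  {3,5} 1  {4,5} 2
  3 to go: {0,2,4} 1  {1,3,5} 1  {2,4,5} 3  {3,4,5} 3
  4 to go: {0,2,4,5} 4  {1,3,4,5} 4  {2,3,4,5} 6
  if 0:c drops first: 10 orders
  if 1:a drops first: 10 orders
heap linearizations: 20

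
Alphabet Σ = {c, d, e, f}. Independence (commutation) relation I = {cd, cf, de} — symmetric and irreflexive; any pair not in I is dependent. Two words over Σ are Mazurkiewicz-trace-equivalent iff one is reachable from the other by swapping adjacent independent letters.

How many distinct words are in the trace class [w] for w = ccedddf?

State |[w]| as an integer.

piece 0:c — minimal
piece 1:c rests on {0:c}
piece 2:e rests on {1:c}
piece 3:d — minimal
piece 4:d rests on {3:d}
piece 5:d rests on {4:d}
piece 6:f rests on {2:e, 5:d}
minimal pieces: {0:c, 3:d}
ways to finish when only these pieces remain (= sum over removing one remaining piece with nothing left below it):
  1 left: {6}→1
  2 left: {2,6}→1  {5,6}→1
  3 left: {1,2,6}→1  {2,5,6}→2  {4,5,6}→1
  4 left: {0,1,2,6}→1  {1,2,5,6}→3  {2,4,5,6}→3  {3,4,5,6}→1
  5 left: {0,1,2,5,6}→4  {1,2,4,5,6}→6  {2,3,4,5,6}→4
  placing 0:c first → 10 extensions
  placing 3:d first → 10 extensions
total linear extensions = 20

20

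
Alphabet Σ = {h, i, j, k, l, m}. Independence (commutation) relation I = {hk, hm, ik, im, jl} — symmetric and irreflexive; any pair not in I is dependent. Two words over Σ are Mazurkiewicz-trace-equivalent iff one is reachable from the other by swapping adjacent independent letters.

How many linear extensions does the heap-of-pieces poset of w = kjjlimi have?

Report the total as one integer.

drop 0:k onto floor
drop 1:j onto {0:k}
drop 2:j onto {1:j}
drop 3:l onto {0:k}
drop 4:i onto {2:j, 3:l}
drop 5:m onto {2:j, 3:l}
drop 6:i onto {4:i}
ground layer = {0:k}
drop-orders for the pieces not yet dropped (sum over which currently-grounded one goes next):
  1 to go: {5} 1  {6} 1
  2 to go: {4,6} 1  {5,6} 2
  3 to go: {4,5,6} 3
  4 to go: {2,4,5,6} 3  {3,4,5,6} 3
  5 to go: {1,2,4,5,6} 3  {2,3,4,5,6} 6
  if 0:k drops first: 9 orders

9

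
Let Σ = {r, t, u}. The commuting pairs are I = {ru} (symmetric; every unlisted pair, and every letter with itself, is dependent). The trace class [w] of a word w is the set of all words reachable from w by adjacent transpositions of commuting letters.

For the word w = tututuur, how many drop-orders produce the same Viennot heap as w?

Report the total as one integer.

drop 0:t onto floor
drop 1:u onto {0:t}
drop 2:t onto {1:u}
drop 3:u onto {2:t}
drop 4:t onto {3:u}
drop 5:u onto {4:t}
drop 6:u onto {5:u}
drop 7:r onto {4:t}
ground layer = {0:t}
drop-orders for the pieces not yet dropped (sum over which currently-grounded one goes next):
  1 to go: {6} 1  {7} 1
  2 to go: {5,6} 1  {6,7} 2
  3 to go: {5,6,7} 3
  4 to go: {4,5,6,7} 3
  5 to go: {3,4,5,6,7} 3
  6 to go: {2,3,4,5,6,7} 3
  if 0:t drops first: 3 orders

3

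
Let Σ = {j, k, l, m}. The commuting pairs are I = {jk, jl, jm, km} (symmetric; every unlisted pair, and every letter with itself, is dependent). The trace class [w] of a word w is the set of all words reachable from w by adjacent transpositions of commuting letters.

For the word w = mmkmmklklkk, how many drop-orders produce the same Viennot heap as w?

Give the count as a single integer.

drop 0:m onto floor
drop 1:m onto {0:m}
drop 2:k onto floor
drop 3:m onto {1:m}
drop 4:m onto {3:m}
drop 5:k onto {2:k}
drop 6:l onto {4:m, 5:k}
drop 7:k onto {6:l}
drop 8:l onto {7:k}
drop 9:k onto {8:l}
drop 10:k onto {9:k}
ground layer = {0:m, 2:k}
drop-orders for the pieces not yet dropped (sum over which currently-grounded one goes next):
  1 to go: {10} 1
  2 to go: {9,10} 1
  3 to go: {8,9,10} 1
  4 to go: {7,8,9,10} 1
  5 to go: {6,7,8,9,10} 1
  6 to go: {4,6,7,8,9,10} 1  {5,6,7,8,9,10} 1
  7 to go: {2,5,6,7,8,9,10} 1  {3,4,6,7,8,9,10} 1  {4,5,6,7,8,9,10} 2
  8 to go: {1,3,4,6,7,8,9,10} 1  {2,4,5,6,7,8,9,10} 3  {3,4,5,6,7,8,9,10} 3
  9 to go: {0,1,3,4,6,7,8,9,10} 1  {1,3,4,5,6,7,8,9,10} 4  {2,3,4,5,6,7,8,9,10} 6
  if 0:m drops first: 10 orders
  if 2:k drops first: 5 orders
heap linearizations: 15

15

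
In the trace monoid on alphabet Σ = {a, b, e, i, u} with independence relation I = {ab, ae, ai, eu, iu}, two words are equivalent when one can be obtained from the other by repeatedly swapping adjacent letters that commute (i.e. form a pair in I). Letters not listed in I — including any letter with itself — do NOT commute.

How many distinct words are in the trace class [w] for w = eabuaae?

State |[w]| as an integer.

drop 0:e onto floor
drop 1:a onto floor
drop 2:b onto {0:e}
drop 3:u onto {1:a, 2:b}
drop 4:a onto {3:u}
drop 5:a onto {4:a}
drop 6:e onto {2:b}
ground layer = {0:e, 1:a}
drop-orders for the pieces not yet dropped (sum over which currently-grounded one goes next):
  1 to go: {5} 1  {6} 1
  2 to go: {4,5} 1  {5,6} 2
  3 to go: {3,4,5} 1  {4,5,6} 3
  4 to go: {1,3,4,5} 1  {3,4,5,6} 4
  5 to go: {1,3,4,5,6} 5  {2,3,4,5,6} 4
  if 0:e drops first: 9 orders
  if 1:a drops first: 4 orders
heap linearizations: 13

13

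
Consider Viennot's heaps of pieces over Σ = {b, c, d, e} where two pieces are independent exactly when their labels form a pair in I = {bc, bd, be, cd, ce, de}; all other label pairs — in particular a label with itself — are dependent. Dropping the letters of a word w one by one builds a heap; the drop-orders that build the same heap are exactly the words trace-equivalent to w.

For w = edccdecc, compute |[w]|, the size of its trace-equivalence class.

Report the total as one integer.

420

0(e) covers ∅
1(d) covers ∅
2(c) covers ∅
3(c) covers 2:c
4(d) covers 1:d
5(e) covers 0:e
6(c) covers 3:c
7(c) covers 6:c
floor of heap: 0:e, 1:d, 2:c
completions by unplaced set U, small U first (add the entries for U minus each lowest piece of U):
  |U|=1: {4}:1  {5}:1  {7}:1
  |U|=2: {0,5}:1  {1,4}:1  {4,5}:2  {4,7}:2  {5,7}:2  {6,7}:1
  |U|=3: {0,4,5}:3  {0,5,7}:3  {1,4,5}:3  {1,4,7}:3  {3,6,7}:1  {4,5,7}:6  {4,6,7}:3  {5,6,7}:3
  |U|=4: {0,1,4,5}:6  {0,4,5,7}:12  {0,5,6,7}:6  {1,4,5,7}:12  {1,4,6,7}:6  {2,3,6,7}:1  {3,4,6,7}:4  {3,5,6,7}:4  {4,5,6,7}:12
  |U|=5: {0,1,4,5,7}:30  {0,3,5,6,7}:10  {0,4,5,6,7}:30  {1,3,4,6,7}:10  {1,4,5,6,7}:30  {2,3,4,6,7}:5  {2,3,5,6,7}:5  {3,4,5,6,7}:20
  |U|=6: {0,1,4,5,6,7}:90  {0,2,3,5,6,7}:15  {0,3,4,5,6,7}:60  {1,2,3,4,6,7}:15  {1,3,4,5,6,7}:60  {2,3,4,5,6,7}:30
  start at 0(e): 105
  start at 1(d): 105
  start at 2(c): 210
sum over floor = 420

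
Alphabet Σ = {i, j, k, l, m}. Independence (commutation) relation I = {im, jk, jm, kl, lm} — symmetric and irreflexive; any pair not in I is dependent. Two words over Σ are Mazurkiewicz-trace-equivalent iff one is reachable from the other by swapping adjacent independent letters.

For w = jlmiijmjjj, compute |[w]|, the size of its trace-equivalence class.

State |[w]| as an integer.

0(j) covers ∅
1(l) covers 0:j
2(m) covers ∅
3(i) covers 1:l
4(i) covers 3:i
5(j) covers 4:i
6(m) covers 2:m
7(j) covers 5:j
8(j) covers 7:j
9(j) covers 8:j
floor of heap: 0:j, 2:m
completions by unplaced set U, small U first (add the entries for U minus each lowest piece of U):
  |U|=1: {6}:1  {9}:1
  |U|=2: {2,6}:1  {6,9}:2  {8,9}:1
  |U|=3: {2,6,9}:3  {6,8,9}:3  {7,8,9}:1
  |U|=4: {2,6,8,9}:6  {5,7,8,9}:1  {6,7,8,9}:4
  |U|=5: {2,6,7,8,9}:10  {4,5,7,8,9}:1  {5,6,7,8,9}:5
  |U|=6: {2,5,6,7,8,9}:15  {3,4,5,7,8,9}:1  {4,5,6,7,8,9}:6
  |U|=7: {1,3,4,5,7,8,9}:1  {2,4,5,6,7,8,9}:21  {3,4,5,6,7,8,9}:7
  |U|=8: {0,1,3,4,5,7,8,9}:1  {1,3,4,5,6,7,8,9}:8  {2,3,4,5,6,7,8,9}:28
  start at 0(j): 36
  start at 2(m): 9
sum over floor = 45

45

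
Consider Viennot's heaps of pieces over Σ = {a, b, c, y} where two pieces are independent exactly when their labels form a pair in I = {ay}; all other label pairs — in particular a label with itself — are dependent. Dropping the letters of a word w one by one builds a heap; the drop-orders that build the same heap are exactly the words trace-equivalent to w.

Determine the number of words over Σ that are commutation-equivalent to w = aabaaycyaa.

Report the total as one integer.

#0=a has no predecessor
#1=a depends on [0:a]
#2=b depends on [1:a]
#3=a depends on [2:b]
#4=a depends on [3:a]
#5=y depends on [2:b]
#6=c depends on [4:a, 5:y]
#7=y depends on [6:c]
#8=a depends on [6:c]
#9=a depends on [8:a]
sources: [0:a]
N(rest) = Σ N(rest − s) over sources s of rest; N(one piece) = 1:
  size 1 → [7]=1  [9]=1
  size 2 → [7,9]=2  [8,9]=1
  size 3 → [7,8,9]=3
  size 4 → [6,7,8,9]=3
  size 5 → [4,6,7,8,9]=3  [5,6,7,8,9]=3
  size 6 → [3,4,6,7,8,9]=3  [4,5,6,7,8,9]=6
  size 7 → [3,4,5,6,7,8,9]=9
  size 8 → [2,3,4,5,6,7,8,9]=9
  first=0(a) contributes 9

9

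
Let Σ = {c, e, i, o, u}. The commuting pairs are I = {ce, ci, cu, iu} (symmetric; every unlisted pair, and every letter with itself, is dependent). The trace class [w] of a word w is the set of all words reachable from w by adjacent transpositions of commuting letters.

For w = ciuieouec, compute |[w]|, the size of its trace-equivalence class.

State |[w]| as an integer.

45

piece 0:c — minimal
piece 1:i — minimal
piece 2:u — minimal
piece 3:i rests on {1:i}
piece 4:e rests on {2:u, 3:i}
piece 5:o rests on {0:c, 4:e}
piece 6:u rests on {5:o}
piece 7:e rests on {6:u}
piece 8:c rests on {5:o}
minimal pieces: {0:c, 1:i, 2:u}
ways to finish when only these pieces remain (= sum over removing one remaining piece with nothing left below it):
  1 left: {7}→1  {8}→1
  2 left: {6,7}→1  {7,8}→2
  3 left: {6,7,8}→3
  4 left: {5,6,7,8}→3
  5 left: {0,5,6,7,8}→3  {4,5,6,7,8}→3
  6 left: {0,4,5,6,7,8}→6  {2,4,5,6,7,8}→3  {3,4,5,6,7,8}→3
  7 left: {0,2,4,5,6,7,8}→9  {0,3,4,5,6,7,8}→9  {1,3,4,5,6,7,8}→3  {2,3,4,5,6,7,8}→6
  placing 0:c first → 9 extensions
  placing 1:i first → 24 extensions
  placing 2:u first → 12 extensions
total linear extensions = 45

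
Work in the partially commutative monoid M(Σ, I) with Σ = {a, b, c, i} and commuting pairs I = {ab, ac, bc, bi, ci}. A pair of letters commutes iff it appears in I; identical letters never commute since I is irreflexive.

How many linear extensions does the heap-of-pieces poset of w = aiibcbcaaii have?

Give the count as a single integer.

0(a) covers ∅
1(i) covers 0:a
2(i) covers 1:i
3(b) covers ∅
4(c) covers ∅
5(b) covers 3:b
6(c) covers 4:c
7(a) covers 2:i
8(a) covers 7:a
9(i) covers 8:a
10(i) covers 9:i
floor of heap: 0:a, 3:b, 4:c
completions by unplaced set U, small U first (add the entries for U minus each lowest piece of U):
  |U|=1: {5}:1  {6}:1  {10}:1
  |U|=2: {3,5}:1  {4,6}:1  {5,6}:2  {5,10}:2  {6,10}:2  {9,10}:1
  |U|=3: {3,5,6}:3  {3,5,10}:3  {4,5,6}:3  {4,6,10}:3  {5,6,10}:6  {5,9,10}:3  {6,9,10}:3  {8,9,10}:1
  |U|=4: {3,4,5,6}:6  {3,5,6,10}:12  {3,5,9,10}:6  {4,5,6,10}:12  {4,6,9,10}:6  {5,6,9,10}:12  {5,8,9,10}:4  {6,8,9,10}:4  {7,8,9,10}:1
  |U|=5: {2,7,8,9,10}:1  {3,4,5,6,10}:30  {3,5,6,9,10}:30  {3,5,8,9,10}:10  {4,5,6,9,10}:30  {4,6,8,9,10}:10  {5,6,8,9,10}:20  {5,7,8,9,10}:5  {6,7,8,9,10}:5
  |U|=6: {1,2,7,8,9,10}:1  {2,5,7,8,9,10}:6  {2,6,7,8,9,10}:6  {3,4,5,6,9,10}:90  {3,5,6,8,9,10}:60  {3,5,7,8,9,10}:15  {4,5,6,8,9,10}:60  {4,6,7,8,9,10}:15  {5,6,7,8,9,10}:30
  |U|=7: {0,1,2,7,8,9,10}:1  {1,2,5,7,8,9,10}:7  {1,2,6,7,8,9,10}:7  {2,3,5,7,8,9,10}:21  {2,4,6,7,8,9,10}:21  {2,5,6,7,8,9,10}:42  {3,4,5,6,8,9,10}:210  {3,5,6,7,8,9,10}:105  {4,5,6,7,8,9,10}:105
  |U|=8: {0,1,2,5,7,8,9,10}:8  {0,1,2,6,7,8,9,10}:8  {1,2,3,5,7,8,9,10}:28  {1,2,4,6,7,8,9,10}:28  {1,2,5,6,7,8,9,10}:56  {2,3,5,6,7,8,9,10}:168  {2,4,5,6,7,8,9,10}:168  {3,4,5,6,7,8,9,10}:420
  |U|=9: {0,1,2,3,5,7,8,9,10}:36  {0,1,2,4,6,7,8,9,10}:36  {0,1,2,5,6,7,8,9,10}:72  {1,2,3,5,6,7,8,9,10}:252  {1,2,4,5,6,7,8,9,10}:252  {2,3,4,5,6,7,8,9,10}:756
  start at 0(a): 1260
  start at 3(b): 360
  start at 4(c): 360
sum over floor = 1980

1980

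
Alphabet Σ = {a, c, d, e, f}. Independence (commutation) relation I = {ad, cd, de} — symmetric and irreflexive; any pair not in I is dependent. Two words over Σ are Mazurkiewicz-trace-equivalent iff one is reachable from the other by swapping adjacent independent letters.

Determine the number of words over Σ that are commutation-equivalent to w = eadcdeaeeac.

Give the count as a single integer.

55

0(e) covers ∅
1(a) covers 0:e
2(d) covers ∅
3(c) covers 1:a
4(d) covers 2:d
5(e) covers 3:c
6(a) covers 5:e
7(e) covers 6:a
8(e) covers 7:e
9(a) covers 8:e
10(c) covers 9:a
floor of heap: 0:e, 2:d
completions by unplaced set U, small U first (add the entries for U minus each lowest piece of U):
  |U|=1: {4}:1  {10}:1
  |U|=2: {2,4}:1  {4,10}:2  {9,10}:1
  |U|=3: {2,4,10}:3  {4,9,10}:3  {8,9,10}:1
  |U|=4: {2,4,9,10}:6  {4,8,9,10}:4  {7,8,9,10}:1
  |U|=5: {2,4,8,9,10}:10  {4,7,8,9,10}:5  {6,7,8,9,10}:1
  |U|=6: {2,4,7,8,9,10}:15  {4,6,7,8,9,10}:6  {5,6,7,8,9,10}:1
  |U|=7: {2,4,6,7,8,9,10}:21  {3,5,6,7,8,9,10}:1  {4,5,6,7,8,9,10}:7
  |U|=8: {1,3,5,6,7,8,9,10}:1  {2,4,5,6,7,8,9,10}:28  {3,4,5,6,7,8,9,10}:8
  |U|=9: {0,1,3,5,6,7,8,9,10}:1  {1,3,4,5,6,7,8,9,10}:9  {2,3,4,5,6,7,8,9,10}:36
  start at 0(e): 45
  start at 2(d): 10
sum over floor = 55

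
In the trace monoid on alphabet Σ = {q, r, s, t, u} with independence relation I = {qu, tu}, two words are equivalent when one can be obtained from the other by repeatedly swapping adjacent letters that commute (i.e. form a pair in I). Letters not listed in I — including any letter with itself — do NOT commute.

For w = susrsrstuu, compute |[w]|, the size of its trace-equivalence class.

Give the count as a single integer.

#0=s has no predecessor
#1=u depends on [0:s]
#2=s depends on [1:u]
#3=r depends on [2:s]
#4=s depends on [3:r]
#5=r depends on [4:s]
#6=s depends on [5:r]
#7=t depends on [6:s]
#8=u depends on [6:s]
#9=u depends on [8:u]
sources: [0:s]
N(rest) = Σ N(rest − s) over sources s of rest; N(one piece) = 1:
  size 1 → [7]=1  [9]=1
  size 2 → [7,9]=2  [8,9]=1
  size 3 → [7,8,9]=3
  size 4 → [6,7,8,9]=3
  size 5 → [5,6,7,8,9]=3
  size 6 → [4,5,6,7,8,9]=3
  size 7 → [3,4,5,6,7,8,9]=3
  size 8 → [2,3,4,5,6,7,8,9]=3
  first=0(s) contributes 3

3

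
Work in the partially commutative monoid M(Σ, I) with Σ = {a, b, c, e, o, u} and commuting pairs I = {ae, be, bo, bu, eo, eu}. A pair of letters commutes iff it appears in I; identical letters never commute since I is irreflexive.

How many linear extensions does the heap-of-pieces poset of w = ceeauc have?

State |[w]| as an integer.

#0=c has no predecessor
#1=e depends on [0:c]
#2=e depends on [1:e]
#3=a depends on [0:c]
#4=u depends on [3:a]
#5=c depends on [2:e, 4:u]
sources: [0:c]
N(rest) = Σ N(rest − s) over sources s of rest; N(one piece) = 1:
  size 1 → [5]=1
  size 2 → [2,5]=1  [4,5]=1
  size 3 → [1,2,5]=1  [2,4,5]=2  [3,4,5]=1
  size 4 → [1,2,4,5]=3  [2,3,4,5]=3
  first=0(c) contributes 6

6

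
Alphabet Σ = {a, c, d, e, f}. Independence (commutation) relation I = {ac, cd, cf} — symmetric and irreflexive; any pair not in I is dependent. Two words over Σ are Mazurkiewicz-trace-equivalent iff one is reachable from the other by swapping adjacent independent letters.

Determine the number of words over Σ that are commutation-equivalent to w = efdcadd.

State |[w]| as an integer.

6

#0=e has no predecessor
#1=f depends on [0:e]
#2=d depends on [1:f]
#3=c depends on [0:e]
#4=a depends on [2:d]
#5=d depends on [4:a]
#6=d depends on [5:d]
sources: [0:e]
N(rest) = Σ N(rest − s) over sources s of rest; N(one piece) = 1:
  size 1 → [3]=1  [6]=1
  size 2 → [3,6]=2  [5,6]=1
  size 3 → [3,5,6]=3  [4,5,6]=1
  size 4 → [2,4,5,6]=1  [3,4,5,6]=4
  size 5 → [1,2,4,5,6]=1  [2,3,4,5,6]=5
  first=0(e) contributes 6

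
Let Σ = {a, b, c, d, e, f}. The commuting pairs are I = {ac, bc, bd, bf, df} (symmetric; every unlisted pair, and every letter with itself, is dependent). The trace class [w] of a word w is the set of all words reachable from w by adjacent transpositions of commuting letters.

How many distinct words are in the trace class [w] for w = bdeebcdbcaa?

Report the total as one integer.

44

#0=b has no predecessor
#1=d has no predecessor
#2=e depends on [0:b, 1:d]
#3=e depends on [2:e]
#4=b depends on [3:e]
#5=c depends on [3:e]
#6=d depends on [5:c]
#7=b depends on [4:b]
#8=c depends on [6:d]
#9=a depends on [6:d, 7:b]
#10=a depends on [9:a]
sources: [0:b, 1:d]
N(rest) = Σ N(rest − s) over sources s of rest; N(one piece) = 1:
  size 1 → [8]=1  [10]=1
  size 2 → [8,10]=2  [9,10]=1
  size 3 → [7,9,10]=1  [8,9,10]=3
  size 4 → [4,7,9,10]=1  [6,8,9,10]=3  [7,8,9,10]=4
  size 5 → [4,7,8,9,10]=5  [5,6,8,9,10]=3  [6,7,8,9,10]=7
  size 6 → [4,6,7,8,9,10]=12  [5,6,7,8,9,10]=10
  size 7 → [4,5,6,7,8,9,10]=22
  size 8 → [3,4,5,6,7,8,9,10]=22
  size 9 → [2,3,4,5,6,7,8,9,10]=22
  first=0(b) contributes 22
  first=1(d) contributes 22
|[w]| = 44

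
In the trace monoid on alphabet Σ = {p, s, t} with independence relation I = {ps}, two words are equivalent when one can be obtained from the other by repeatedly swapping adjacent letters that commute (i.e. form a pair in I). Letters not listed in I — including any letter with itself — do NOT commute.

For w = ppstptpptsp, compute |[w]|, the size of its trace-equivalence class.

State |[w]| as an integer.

piece 0:p — minimal
piece 1:p rests on {0:p}
piece 2:s — minimal
piece 3:t rests on {1:p, 2:s}
piece 4:p rests on {3:t}
piece 5:t rests on {4:p}
piece 6:p rests on {5:t}
piece 7:p rests on {6:p}
piece 8:t rests on {7:p}
piece 9:s rests on {8:t}
piece 10:p rests on {8:t}
minimal pieces: {0:p, 2:s}
ways to finish when only these pieces remain (= sum over removing one remaining piece with nothing left below it):
  1 left: {9}→1  {10}→1
  2 left: {9,10}→2
  3 left: {8,9,10}→2
  4 left: {7,8,9,10}→2
  5 left: {6,7,8,9,10}→2
  6 left: {5,6,7,8,9,10}→2
  7 left: {4,5,6,7,8,9,10}→2
  8 left: {3,4,5,6,7,8,9,10}→2
  9 left: {1,3,4,5,6,7,8,9,10}→2  {2,3,4,5,6,7,8,9,10}→2
  placing 0:p first → 4 extensions
  placing 2:s first → 2 extensions
total linear extensions = 6

6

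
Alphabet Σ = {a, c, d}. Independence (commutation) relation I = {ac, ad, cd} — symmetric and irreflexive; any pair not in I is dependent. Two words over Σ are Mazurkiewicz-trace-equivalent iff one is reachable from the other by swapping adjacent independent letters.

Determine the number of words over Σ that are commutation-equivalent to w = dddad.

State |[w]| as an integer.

drop 0:d onto floor
drop 1:d onto {0:d}
drop 2:d onto {1:d}
drop 3:a onto floor
drop 4:d onto {2:d}
ground layer = {0:d, 3:a}
drop-orders for the pieces not yet dropped (sum over which currently-grounded one goes next):
  1 to go: {3} 1  {4} 1
  2 to go: {2,4} 1  {3,4} 2
  3 to go: {1,2,4} 1  {2,3,4} 3
  if 0:d drops first: 4 orders
  if 3:a drops first: 1 orders
heap linearizations: 5

5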